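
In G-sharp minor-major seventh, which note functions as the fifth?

D-sharp

G-sharp minor-major seventh is built on G-sharp; its 5th is a perfect 5th above the root.
A fifth above G uses the letter D, and the perfect 5th above G-sharp is D-sharp.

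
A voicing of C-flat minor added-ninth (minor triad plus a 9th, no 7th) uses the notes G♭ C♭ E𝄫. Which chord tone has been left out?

D♭

The full C-flat minor added-ninth chord is C♭, E𝄫, G♭, D♭.
Comparing with the voicing, the major 9th (9th) — D♭ — is absent.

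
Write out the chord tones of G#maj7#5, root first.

G#, B#, D##, F##

Root G#, quality augmented major seventh:
- root: G#
- major 3rd: B#
- augmented 5th: D##
- major 7th: F##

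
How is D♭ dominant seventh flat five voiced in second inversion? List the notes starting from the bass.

In root position, D♭ dominant seventh flat five is Db–F–Abb–Cb.
Second inversion puts the fifth (Abb) in the bass.

Abb – Cb – Db – F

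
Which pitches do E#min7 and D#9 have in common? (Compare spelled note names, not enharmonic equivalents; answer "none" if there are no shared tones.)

E♯, D♯

E#min7 = E♯, G♯, B♯, D♯.
D#9 = D♯, F𝄪, A♯, C♯, E♯.
Shared: E♯, D♯.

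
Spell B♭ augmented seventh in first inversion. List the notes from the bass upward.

D, F-sharp, A-flat, B-flat

In root position, B♭ augmented seventh is B-flat–D–F-sharp–A-flat.
First inversion puts the third (D) in the bass.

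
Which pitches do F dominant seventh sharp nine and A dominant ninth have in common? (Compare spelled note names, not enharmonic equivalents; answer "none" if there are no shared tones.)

F dominant seventh sharp nine = F, A, C, E-flat, G-sharp.
A dominant ninth = A, C-sharp, E, G, B.
Shared: A.

A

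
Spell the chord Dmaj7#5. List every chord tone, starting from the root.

D, F♯, A♯, C♯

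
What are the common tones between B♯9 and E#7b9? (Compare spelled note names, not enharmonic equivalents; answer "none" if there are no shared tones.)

B♯9: B# D## F## A# C##
E#7b9: E# G## B# D# F#
Common to both → B#.

B#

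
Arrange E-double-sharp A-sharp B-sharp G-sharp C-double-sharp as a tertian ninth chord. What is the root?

Stacking in thirds gives A-sharp – C-double-sharp – E-double-sharp – G-sharp – B-sharp, so A-sharp is the root — A-sharp dominant ninth sharp five.

A-sharp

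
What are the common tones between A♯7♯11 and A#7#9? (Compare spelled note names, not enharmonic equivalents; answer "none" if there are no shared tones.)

A♯7♯11 = A#, C##, E#, G#, D##.
A#7#9 = A#, C##, E#, G#, B##.
Shared: A#, C##, E#, G#.

A#, C##, E#, G#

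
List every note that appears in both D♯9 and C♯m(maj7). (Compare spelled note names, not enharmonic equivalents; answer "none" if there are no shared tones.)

D♯9 = D#, F##, A#, C#, E#.
C♯m(maj7) = C#, E, G#, B#.
Shared: C#.

C#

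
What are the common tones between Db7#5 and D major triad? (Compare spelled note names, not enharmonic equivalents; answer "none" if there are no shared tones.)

A

Db7#5: Db F A Cb
D major triad: D F# A
Common to both → A.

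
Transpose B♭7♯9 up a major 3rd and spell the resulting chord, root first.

Transposed root: B♭ → D (major 3rd up). So we spell D dominant seventh sharp nine:
D — root
F♯ — major 3rd
A — perfect 5th
C — minor 7th
E♯ — augmented 9th

D, F♯, A, C, E♯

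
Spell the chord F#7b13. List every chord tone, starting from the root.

F#7b13 is a dominant seventh flat thirteen built on F#.
Root: F#
Major 3rd (3rd): A#
Perfect 5th (5th): C#
Minor 7th (7th): E
Minor 13th (13th): D

F#  A#  C#  E  D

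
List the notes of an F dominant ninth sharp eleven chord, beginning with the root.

Root F, quality dominant ninth sharp eleven:
Root: F
Major 3rd (3rd): A
Perfect 5th (5th): C
Minor 7th (7th): Eb
Major 9th (9th): G
Augmented 11th (11th): B

F  A  C  Eb  G  B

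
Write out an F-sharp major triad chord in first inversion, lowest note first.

In root position, F-sharp major triad is F#–A#–C#.
First inversion puts the third (A#) in the bass.

A#, C#, F#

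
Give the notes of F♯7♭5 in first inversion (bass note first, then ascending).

A♯  C  E  F♯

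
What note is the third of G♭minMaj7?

G♭minMaj7 is built on Gb; its 3rd is a minor 3rd above the root.
A third above G uses the letter B, and the minor 3rd above Gb is Bbb.

Bbb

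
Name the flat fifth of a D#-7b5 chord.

D#-7b5 is built on D#; its 5th is a diminished 5th above the root.
A fifth above D uses the letter A, and the diminished 5th above D# is A.

A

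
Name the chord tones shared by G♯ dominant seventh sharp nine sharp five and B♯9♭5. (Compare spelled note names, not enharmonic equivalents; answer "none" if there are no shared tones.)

B♯ – D𝄪 – F♯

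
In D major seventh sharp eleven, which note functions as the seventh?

C#

Root of D major seventh sharp eleven = D. The 7th is a major 7th: D up a major 7th → C#.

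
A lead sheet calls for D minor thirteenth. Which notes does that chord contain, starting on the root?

D F A C E G B

Root D, quality minor thirteenth:
Root: D
Minor 3rd (3rd): F
Perfect 5th (5th): A
Minor 7th (7th): C
Major 9th (9th): E
Perfect 11th (11th): G
Major 13th (13th): B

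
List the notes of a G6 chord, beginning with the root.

G B D E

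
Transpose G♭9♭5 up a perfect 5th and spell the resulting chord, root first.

Db F Abb Cb Eb

Gb up a perfect 5th → Db. New chord: Db dominant ninth flat five.
Root: Db
Major 3rd (3rd): F
Diminished 5th (5th): Abb
Minor 7th (7th): Cb
Major 9th (9th): Eb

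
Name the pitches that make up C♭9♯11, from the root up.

C♭, E♭, G♭, B𝄫, D♭, F

C♭9♯11 is a dominant ninth sharp eleven built on C♭.
- root: C♭
- major 3rd: E♭
- perfect 5th: G♭
- minor 7th: B𝄫
- major 9th: D♭
- augmented 11th: F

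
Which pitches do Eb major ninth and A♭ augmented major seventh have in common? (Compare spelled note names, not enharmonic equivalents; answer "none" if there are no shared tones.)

Eb major ninth = E-flat, G, B-flat, D, F.
A♭ augmented major seventh = A-flat, C, E, G.
Shared: G.

G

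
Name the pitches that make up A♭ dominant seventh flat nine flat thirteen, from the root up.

Root Ab, quality dominant seventh flat nine flat thirteen:
root → Ab
3rd (major 3rd) → C
5th (perfect 5th) → Eb
7th (minor 7th) → Gb
9th (minor 9th) → Bbb
13th (minor 13th) → Fb

Ab – C – Eb – Gb – Bbb – Fb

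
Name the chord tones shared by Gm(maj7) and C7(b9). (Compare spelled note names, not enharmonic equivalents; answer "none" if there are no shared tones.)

G Bb

Gm(maj7) = G, Bb, D, F#.
C7(b9) = C, E, G, Bb, Db.
Shared: G, Bb.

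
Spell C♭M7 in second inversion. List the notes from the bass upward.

Gb, Bb, Cb, Eb

In root position, C♭M7 is Cb–Eb–Gb–Bb.
Second inversion puts the fifth (Gb) in the bass.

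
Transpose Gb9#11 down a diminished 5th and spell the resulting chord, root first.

Transposed root: Gb → C (diminished 5th down). So we spell C dominant ninth sharp eleven:
Root: C
Major 3rd (3rd): E
Perfect 5th (5th): G
Minor 7th (7th): Bb
Major 9th (9th): D
Augmented 11th (11th): F#

C, E, G, Bb, D, F#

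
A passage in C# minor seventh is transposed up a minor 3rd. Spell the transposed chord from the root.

Transposed root: C# → E (minor 3rd up). So we spell E minor seventh:
Root: E
Minor 3rd (3rd): G
Perfect 5th (5th): B
Minor 7th (7th): D

E G B D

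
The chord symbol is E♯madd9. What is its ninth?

F##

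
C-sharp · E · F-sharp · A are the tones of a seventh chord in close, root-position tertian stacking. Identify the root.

F-sharp

Stacking in thirds gives F-sharp – A – C-sharp – E, so F-sharp is the root — F-sharp minor seventh.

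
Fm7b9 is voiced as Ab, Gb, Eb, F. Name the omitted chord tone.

The full Fm7b9 chord is F, Ab, C, Eb, Gb.
Comparing with the voicing, the perfect 5th (5th) — C — is absent.

C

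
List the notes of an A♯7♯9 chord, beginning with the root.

Root A♯, quality dominant seventh sharp nine:
- root: A♯
- major 3rd: C𝄪
- perfect 5th: E♯
- minor 7th: G♯
- augmented 9th: B𝄪

A♯ – C𝄪 – E♯ – G♯ – B𝄪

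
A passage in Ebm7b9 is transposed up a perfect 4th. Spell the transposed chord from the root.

Eb up a perfect 4th → Ab. New chord: Ab minor seventh flat nine.
Ab — root
Cb — minor 3rd
Eb — perfect 5th
Gb — minor 7th
Bbb — minor 9th

Ab Cb Eb Gb Bbb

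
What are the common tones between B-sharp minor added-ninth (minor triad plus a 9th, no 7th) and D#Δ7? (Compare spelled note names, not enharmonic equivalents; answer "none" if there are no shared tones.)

D# F## C##

B-sharp minor added-ninth = B#, D#, F##, C##.
D#Δ7 = D#, F##, A#, C##.
Shared: D#, F##, C##.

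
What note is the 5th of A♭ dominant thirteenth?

E-flat

A♭ dominant thirteenth is built on A-flat; its 5th is a perfect 5th above the root.
A fifth above A uses the letter E, and the perfect 5th above A-flat is E-flat.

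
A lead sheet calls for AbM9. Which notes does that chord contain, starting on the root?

AbM9 is a major ninth built on Ab.
root → Ab
3rd (major 3rd) → C
5th (perfect 5th) → Eb
7th (major 7th) → G
9th (major 9th) → Bb

Ab  C  Eb  G  Bb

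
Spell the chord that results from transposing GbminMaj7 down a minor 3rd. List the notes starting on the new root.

Eb, Gb, Bb, D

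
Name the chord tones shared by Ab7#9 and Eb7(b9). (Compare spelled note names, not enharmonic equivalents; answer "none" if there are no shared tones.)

Ab7#9 = Ab, C, Eb, Gb, B.
Eb7(b9) = Eb, G, Bb, Db, Fb.
Shared: Eb.

Eb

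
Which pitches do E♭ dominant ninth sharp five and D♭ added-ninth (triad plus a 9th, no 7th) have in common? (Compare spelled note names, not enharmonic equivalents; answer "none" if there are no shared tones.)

E♭ dominant ninth sharp five = E-flat, G, B, D-flat, F.
D♭ added-ninth = D-flat, F, A-flat, E-flat.
Shared: E-flat, D-flat, F.

E-flat  D-flat  F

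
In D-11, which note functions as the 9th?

E

Root of D-11 = D. The 9th is a major 9th: D up a major 9th → E.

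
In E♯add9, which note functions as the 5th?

B#

E♯add9 is built on E#; its 5th is a perfect 5th above the root.
A fifth above E uses the letter B, and the perfect 5th above E# is B#.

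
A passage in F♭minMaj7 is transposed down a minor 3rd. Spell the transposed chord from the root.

D♭, F♭, A♭, C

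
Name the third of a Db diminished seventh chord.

F♭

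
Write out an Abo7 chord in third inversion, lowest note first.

Gbb – Ab – Cb – Ebb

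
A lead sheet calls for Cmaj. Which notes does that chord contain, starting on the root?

Cmaj: major triad on C.
root → C
3rd (major 3rd) → E
5th (perfect 5th) → G

C, E, G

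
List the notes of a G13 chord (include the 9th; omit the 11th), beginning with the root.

G13 is a dominant thirteenth built on G.
- root: G
- major 3rd: B
- perfect 5th: D
- minor 7th: F
- major 9th: A
- major 13th: E

G  B  D  F  A  E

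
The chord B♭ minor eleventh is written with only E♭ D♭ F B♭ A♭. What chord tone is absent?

C

B♭ minor eleventh = B♭, D♭, F, A♭, C, E♭. The voicing lacks the 9th (major 9th), C.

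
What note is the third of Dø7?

Root of Dø7 = D. The 3rd is a minor 3rd: D up a minor 3rd → F.

F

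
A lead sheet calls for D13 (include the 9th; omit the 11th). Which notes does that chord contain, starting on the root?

D  F#  A  C  E  B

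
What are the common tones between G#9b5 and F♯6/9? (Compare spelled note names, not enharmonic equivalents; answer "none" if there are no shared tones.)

G#  F#  A#

G#9b5 = G#, B#, D, F#, A#.
F♯6/9 = F#, A#, C#, D#, G#.
Shared: G#, F#, A#.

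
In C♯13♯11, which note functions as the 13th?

C♯13♯11 is built on C♯; its 13th is a major 13th above the root.
A sixth above C uses the letter A, and the major 13th above C♯ is A♯.

A♯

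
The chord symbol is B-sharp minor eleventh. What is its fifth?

Root of B-sharp minor eleventh = B#. The 5th is a perfect 5th: B# up a perfect 5th → F##.

F##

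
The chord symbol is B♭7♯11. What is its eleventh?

E

B♭7♯11 is built on B♭; its 11th is an augmented 11th above the root.
A fourth above B uses the letter E, and the augmented 11th above B♭ is E.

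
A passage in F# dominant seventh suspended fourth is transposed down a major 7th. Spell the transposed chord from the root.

F♯ down a major 7th → G. New chord: G dominant seventh suspended fourth.
G — root
C — perfect 4th
D — perfect 5th
F — minor 7th

G, C, D, F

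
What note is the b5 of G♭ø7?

Dbb

G♭ø7 is built on Gb; its 5th is a diminished 5th above the root.
A fifth above G uses the letter D, and the diminished 5th above Gb is Dbb.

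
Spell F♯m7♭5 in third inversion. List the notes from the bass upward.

E, F♯, A, C

F♯m7♭5 = F♯–A–C–E; third inversion → seventh (E) lowest.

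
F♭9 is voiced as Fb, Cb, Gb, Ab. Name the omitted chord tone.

Ebb

F♭9 = Fb, Ab, Cb, Ebb, Gb. The voicing lacks the 7th (minor 7th), Ebb.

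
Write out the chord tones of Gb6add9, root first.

Gb Bb Db Eb Ab

Root Gb, quality six-nine:
root → Gb
3rd (major 3rd) → Bb
5th (perfect 5th) → Db
6th (major 6th) → Eb
9th (major 9th) → Ab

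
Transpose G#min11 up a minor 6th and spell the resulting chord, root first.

E G B D F♯ A

A minor 6th up from G♯ is E, so the new chord is E minor eleventh.
- root: E
- minor 3rd: G
- perfect 5th: B
- minor 7th: D
- major 9th: F♯
- perfect 11th: A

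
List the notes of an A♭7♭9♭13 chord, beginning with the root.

A♭7♭9♭13: dominant seventh flat nine flat thirteen on A♭.
Root: A♭
Major 3rd (3rd): C
Perfect 5th (5th): E♭
Minor 7th (7th): G♭
Minor 9th (9th): B𝄫
Minor 13th (13th): F♭

A♭ C E♭ G♭ B𝄫 F♭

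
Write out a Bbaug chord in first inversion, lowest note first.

D  F♯  B♭

Bbaug = B♭–D–F♯; first inversion → third (D) lowest.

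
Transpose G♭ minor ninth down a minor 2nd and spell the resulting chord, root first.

F A♭ C E♭ G

G♭ down a minor 2nd → F. New chord: F minor ninth.
- root: F
- minor 3rd: A♭
- perfect 5th: C
- minor 7th: E♭
- major 9th: G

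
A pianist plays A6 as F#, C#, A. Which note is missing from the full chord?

The full A6 chord is A, C#, E, F#.
Comparing with the voicing, the perfect 5th (5th) — E — is absent.

E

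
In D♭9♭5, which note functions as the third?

Root of D♭9♭5 = Db. The 3rd is a major 3rd: Db up a major 3rd → F.

F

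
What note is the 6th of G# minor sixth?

E#

G# minor sixth is built on G#; its 6th is a major 6th above the root.
A sixth above G uses the letter E, and the major 6th above G# is E#.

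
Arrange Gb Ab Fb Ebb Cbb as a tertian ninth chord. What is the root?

Arranged so that each adjacent pair is a third by letter name: Fb – Ab – Cbb – Ebb – Gb.
The bottom of that stack, Fb, is the root (this is Fb dominant ninth flat five).

Fb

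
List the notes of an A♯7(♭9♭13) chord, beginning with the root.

A# C## E# G# B F#

A♯7(♭9♭13) is a dominant seventh flat nine flat thirteen built on A#.
root → A#
3rd (major 3rd) → C##
5th (perfect 5th) → E#
7th (minor 7th) → G#
9th (minor 9th) → B
13th (minor 13th) → F#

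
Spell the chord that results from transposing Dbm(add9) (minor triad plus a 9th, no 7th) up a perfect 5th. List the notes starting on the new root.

Ab – Cb – Eb – Bb

Db up a perfect 5th → Ab. New chord: Ab minor added-ninth.
root → Ab
3rd (minor 3rd) → Cb
5th (perfect 5th) → Eb
9th (major 9th) → Bb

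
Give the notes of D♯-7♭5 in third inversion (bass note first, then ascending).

D♯-7♭5 = D#–F#–A–C#; third inversion → seventh (C#) lowest.

C#, D#, F#, A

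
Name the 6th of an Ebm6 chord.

Root of Ebm6 = Eb. The 6th is a major 6th: Eb up a major 6th → C.

C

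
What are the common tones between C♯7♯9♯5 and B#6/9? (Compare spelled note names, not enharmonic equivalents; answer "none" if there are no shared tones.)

C♯7♯9♯5: C# E# G## B D##
B#6/9: B# D## F## G## C##
Common to both → G##, D##.

G## D##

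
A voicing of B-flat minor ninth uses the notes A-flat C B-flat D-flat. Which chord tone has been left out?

F

The full B-flat minor ninth chord is B-flat, D-flat, F, A-flat, C.
Comparing with the voicing, the perfect 5th (5th) — F — is absent.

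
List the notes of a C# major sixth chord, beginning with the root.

C# major sixth is a major sixth built on C#.
Root: C#
Major 3rd (3rd): E#
Perfect 5th (5th): G#
Major 6th (6th): A#

C#  E#  G#  A#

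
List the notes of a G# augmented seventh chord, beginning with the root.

G# augmented seventh is an augmented seventh built on G♯.
G♯ — root
B♯ — major 3rd
D𝄪 — augmented 5th
F♯ — minor 7th

G♯  B♯  D𝄪  F♯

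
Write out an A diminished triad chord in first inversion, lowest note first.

In root position, A diminished triad is A–C–Eb.
First inversion puts the third (C) in the bass.

C, Eb, A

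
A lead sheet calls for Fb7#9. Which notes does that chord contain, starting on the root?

Fb, Ab, Cb, Ebb, G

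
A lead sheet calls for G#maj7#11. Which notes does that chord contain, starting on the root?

G♯ – B♯ – D♯ – F𝄪 – C𝄪

G#maj7#11 is a major seventh sharp eleven built on G♯.
G♯ — root
B♯ — major 3rd
D♯ — perfect 5th
F𝄪 — major 7th
C𝄪 — augmented 11th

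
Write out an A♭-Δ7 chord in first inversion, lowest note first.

Cb Eb G Ab

In root position, A♭-Δ7 is Ab–Cb–Eb–G.
First inversion puts the third (Cb) in the bass.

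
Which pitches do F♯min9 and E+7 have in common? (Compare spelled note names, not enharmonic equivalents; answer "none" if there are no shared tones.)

F♯min9: F# A C# E G#
E+7: E G# B# D
Common to both → E, G#.

E  G#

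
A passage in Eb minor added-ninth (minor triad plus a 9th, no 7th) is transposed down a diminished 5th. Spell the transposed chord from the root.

A  C  E  B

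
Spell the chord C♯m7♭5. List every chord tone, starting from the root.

C#, E, G, B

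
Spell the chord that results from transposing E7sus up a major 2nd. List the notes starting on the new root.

F#, B, C#, E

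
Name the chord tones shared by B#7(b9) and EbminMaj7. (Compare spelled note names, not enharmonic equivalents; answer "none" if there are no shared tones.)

none

B#7(b9): B# D## F## A# C#
EbminMaj7: Eb Gb Bb D
Common to both → none.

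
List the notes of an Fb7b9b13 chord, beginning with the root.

Fb7b9b13 is a dominant seventh flat nine flat thirteen built on F♭.
- root: F♭
- major 3rd: A♭
- perfect 5th: C♭
- minor 7th: E𝄫
- minor 9th: G𝄫
- minor 13th: D𝄫

F♭, A♭, C♭, E𝄫, G𝄫, D𝄫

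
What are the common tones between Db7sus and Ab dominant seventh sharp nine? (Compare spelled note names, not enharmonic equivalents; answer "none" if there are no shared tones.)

Db7sus: Db Gb Ab Cb
Ab dominant seventh sharp nine: Ab C Eb Gb B
Common to both → Gb, Ab.

Gb, Ab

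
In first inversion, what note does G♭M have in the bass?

G♭M = G♭–B♭–D♭. First inversion → third in the bass = B♭.

B♭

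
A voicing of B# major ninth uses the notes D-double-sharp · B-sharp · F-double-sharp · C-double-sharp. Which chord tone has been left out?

B# major ninth = B-sharp, D-double-sharp, F-double-sharp, A-double-sharp, C-double-sharp. The voicing lacks the 7th (major 7th), A-double-sharp.

A-double-sharp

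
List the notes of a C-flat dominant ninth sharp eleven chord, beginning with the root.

C-flat dominant ninth sharp eleven: dominant ninth sharp eleven on Cb.
Root: Cb
Major 3rd (3rd): Eb
Perfect 5th (5th): Gb
Minor 7th (7th): Bbb
Major 9th (9th): Db
Augmented 11th (11th): F

Cb Eb Gb Bbb Db F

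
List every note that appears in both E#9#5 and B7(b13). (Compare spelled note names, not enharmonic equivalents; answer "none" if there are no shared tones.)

D#

E#9#5 = E#, G##, B##, D#, F##.
B7(b13) = B, D#, F#, A, G.
Shared: D#.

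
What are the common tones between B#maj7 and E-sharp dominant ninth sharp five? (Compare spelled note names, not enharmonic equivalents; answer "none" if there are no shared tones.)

B#maj7 = B#, D##, F##, A##.
E-sharp dominant ninth sharp five = E#, G##, B##, D#, F##.
Shared: F##.

F##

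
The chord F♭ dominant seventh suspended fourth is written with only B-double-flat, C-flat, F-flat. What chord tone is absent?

E-double-flat

F♭ dominant seventh suspended fourth = F-flat, B-double-flat, C-flat, E-double-flat. The voicing lacks the 7th (minor 7th), E-double-flat.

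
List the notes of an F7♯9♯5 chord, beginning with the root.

F, A, C#, Eb, G#

Root F, quality dominant seventh sharp nine sharp five:
root → F
3rd (major 3rd) → A
5th (augmented 5th) → C#
7th (minor 7th) → Eb
9th (augmented 9th) → G#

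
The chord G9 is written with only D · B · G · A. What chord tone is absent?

F

G9 = G, B, D, F, A. The voicing lacks the 7th (minor 7th), F.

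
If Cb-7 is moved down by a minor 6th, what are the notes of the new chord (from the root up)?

Eb, Gb, Bb, Db

A minor 6th down from Cb is Eb, so the new chord is Eb minor seventh.
- root: Eb
- minor 3rd: Gb
- perfect 5th: Bb
- minor 7th: Db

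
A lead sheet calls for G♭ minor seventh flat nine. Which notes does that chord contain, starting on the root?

Root Gb, quality minor seventh flat nine:
- root: Gb
- minor 3rd: Bbb
- perfect 5th: Db
- minor 7th: Fb
- minor 9th: Abb

Gb  Bbb  Db  Fb  Abb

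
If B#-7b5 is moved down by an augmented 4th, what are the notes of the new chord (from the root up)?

F♯  A  C  E

An augmented 4th down from B♯ is F♯, so the new chord is F♯ half-diminished seventh.
Root: F♯
Minor 3rd (3rd): A
Diminished 5th (5th): C
Minor 7th (7th): E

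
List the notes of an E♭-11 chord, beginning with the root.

E♭ – G♭ – B♭ – D♭ – F – A♭

Root E♭, quality minor eleventh:
E♭ — root
G♭ — minor 3rd
B♭ — perfect 5th
D♭ — minor 7th
F — major 9th
A♭ — perfect 11th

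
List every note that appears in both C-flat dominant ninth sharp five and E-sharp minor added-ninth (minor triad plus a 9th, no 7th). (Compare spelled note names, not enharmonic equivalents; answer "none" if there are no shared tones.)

C-flat dominant ninth sharp five: C-flat E-flat G B-double-flat D-flat
E-sharp minor added-ninth: E-sharp G-sharp B-sharp F-double-sharp
Common to both → none.

none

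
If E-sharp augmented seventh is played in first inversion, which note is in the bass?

G##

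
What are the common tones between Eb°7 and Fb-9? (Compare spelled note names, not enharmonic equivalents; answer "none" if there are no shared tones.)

Gb

Eb°7 = Eb, Gb, Bbb, Dbb.
Fb-9 = Fb, Abb, Cb, Ebb, Gb.
Shared: Gb.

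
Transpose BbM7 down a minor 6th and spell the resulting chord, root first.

D, F#, A, C#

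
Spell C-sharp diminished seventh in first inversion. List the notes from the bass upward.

E, G, Bb, C#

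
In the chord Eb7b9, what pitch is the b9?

Eb7b9 is built on Eb; its 9th is a minor 9th above the root.
A second above E uses the letter F, and the minor 9th above Eb is Fb.

Fb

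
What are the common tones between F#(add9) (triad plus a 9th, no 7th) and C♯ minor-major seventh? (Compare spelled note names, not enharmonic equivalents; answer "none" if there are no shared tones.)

C#, G#

F#(add9) = F#, A#, C#, G#.
C♯ minor-major seventh = C#, E, G#, B#.
Shared: C#, G#.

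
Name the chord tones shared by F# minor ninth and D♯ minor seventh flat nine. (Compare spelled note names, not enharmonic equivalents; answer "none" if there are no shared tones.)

F# minor ninth: F-sharp A C-sharp E G-sharp
D♯ minor seventh flat nine: D-sharp F-sharp A-sharp C-sharp E
Common to both → F-sharp, C-sharp, E.

F-sharp – C-sharp – E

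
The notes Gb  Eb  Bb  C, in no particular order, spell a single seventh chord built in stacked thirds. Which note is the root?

Stacking in thirds gives C – Eb – Gb – Bb, so C is the root — C half-diminished seventh.

C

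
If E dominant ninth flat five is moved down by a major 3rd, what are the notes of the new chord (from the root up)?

Transposed root: E → C (major 3rd down). So we spell C dominant ninth flat five:
Root: C
Major 3rd (3rd): E
Diminished 5th (5th): G-flat
Minor 7th (7th): B-flat
Major 9th (9th): D

C E G-flat B-flat D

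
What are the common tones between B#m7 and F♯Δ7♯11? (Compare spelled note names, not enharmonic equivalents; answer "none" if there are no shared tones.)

B#m7 = B#, D#, F##, A#.
F♯Δ7♯11 = F#, A#, C#, E#, B#.
Shared: B#, A#.

B#  A#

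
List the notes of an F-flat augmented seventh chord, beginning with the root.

F-flat, A-flat, C, E-double-flat

F-flat augmented seventh: augmented seventh on F-flat.
Root: F-flat
Major 3rd (3rd): A-flat
Augmented 5th (5th): C
Minor 7th (7th): E-double-flat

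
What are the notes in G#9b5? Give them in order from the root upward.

G#, B#, D, F#, A#

G#9b5: dominant ninth flat five on G#.
Root: G#
Major 3rd (3rd): B#
Diminished 5th (5th): D
Minor 7th (7th): F#
Major 9th (9th): A#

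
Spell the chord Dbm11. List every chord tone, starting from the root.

Db, Fb, Ab, Cb, Eb, Gb

Dbm11 is a minor eleventh built on Db.
Root: Db
Minor 3rd (3rd): Fb
Perfect 5th (5th): Ab
Minor 7th (7th): Cb
Major 9th (9th): Eb
Perfect 11th (11th): Gb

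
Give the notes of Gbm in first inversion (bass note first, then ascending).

Bbb  Db  Gb

Gbm = Gb–Bbb–Db; first inversion → third (Bbb) lowest.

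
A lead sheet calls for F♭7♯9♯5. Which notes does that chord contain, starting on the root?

Fb – Ab – C – Ebb – G

F♭7♯9♯5: dominant seventh sharp nine sharp five on Fb.
root → Fb
3rd (major 3rd) → Ab
5th (augmented 5th) → C
7th (minor 7th) → Ebb
9th (augmented 9th) → G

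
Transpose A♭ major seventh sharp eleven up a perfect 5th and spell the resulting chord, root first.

E-flat, G, B-flat, D, A

A perfect 5th up from A-flat is E-flat, so the new chord is E-flat major seventh sharp eleven.
E-flat — root
G — major 3rd
B-flat — perfect 5th
D — major 7th
A — augmented 11th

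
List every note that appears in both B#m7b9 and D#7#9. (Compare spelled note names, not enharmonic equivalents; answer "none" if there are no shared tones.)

D♯  F𝄪  A♯  C♯

B#m7b9: B♯ D♯ F𝄪 A♯ C♯
D#7#9: D♯ F𝄪 A♯ C♯ E𝄪
Common to both → D♯, F𝄪, A♯, C♯.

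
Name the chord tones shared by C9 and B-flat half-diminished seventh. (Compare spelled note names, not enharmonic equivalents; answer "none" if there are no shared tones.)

Bb

C9: C E G Bb D
B-flat half-diminished seventh: Bb Db Fb Ab
Common to both → Bb.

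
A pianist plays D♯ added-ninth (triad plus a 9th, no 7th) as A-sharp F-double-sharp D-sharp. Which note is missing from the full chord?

D♯ added-ninth = D-sharp, F-double-sharp, A-sharp, E-sharp. The voicing lacks the 9th (major 9th), E-sharp.

E-sharp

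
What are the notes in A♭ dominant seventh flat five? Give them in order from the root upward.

A-flat  C  E-double-flat  G-flat

A♭ dominant seventh flat five: dominant seventh flat five on A-flat.
- root: A-flat
- major 3rd: C
- diminished 5th: E-double-flat
- minor 7th: G-flat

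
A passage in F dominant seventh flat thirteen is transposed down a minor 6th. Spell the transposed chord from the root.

A minor 6th down from F is A, so the new chord is A dominant seventh flat thirteen.
A — root
C-sharp — major 3rd
E — perfect 5th
G — minor 7th
F — minor 13th

A  C-sharp  E  G  F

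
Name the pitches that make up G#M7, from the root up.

Root G♯, quality major seventh:
Root: G♯
Major 3rd (3rd): B♯
Perfect 5th (5th): D♯
Major 7th (7th): F𝄪

G♯ – B♯ – D♯ – F𝄪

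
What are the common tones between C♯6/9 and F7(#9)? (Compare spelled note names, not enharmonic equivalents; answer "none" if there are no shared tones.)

G#

C♯6/9: C# E# G# A# D#
F7(#9): F A C Eb G#
Common to both → G#.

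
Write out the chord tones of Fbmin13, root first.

Fb Abb Cb Ebb Gb Bbb Db

Root Fb, quality minor thirteenth:
- root: Fb
- minor 3rd: Abb
- perfect 5th: Cb
- minor 7th: Ebb
- major 9th: Gb
- perfect 11th: Bbb
- major 13th: Db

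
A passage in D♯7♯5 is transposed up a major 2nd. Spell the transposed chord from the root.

E# – G## – B## – D#

D# up a major 2nd → E#. New chord: E# augmented seventh.
- root: E#
- major 3rd: G##
- augmented 5th: B##
- minor 7th: D#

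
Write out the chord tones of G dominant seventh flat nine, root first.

G B D F A-flat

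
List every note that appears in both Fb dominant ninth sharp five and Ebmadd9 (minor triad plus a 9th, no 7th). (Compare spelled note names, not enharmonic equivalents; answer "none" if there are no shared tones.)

Gb

Fb dominant ninth sharp five: Fb Ab C Ebb Gb
Ebmadd9: Eb Gb Bb F
Common to both → Gb.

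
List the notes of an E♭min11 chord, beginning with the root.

E♭min11: minor eleventh on Eb.
- root: Eb
- minor 3rd: Gb
- perfect 5th: Bb
- minor 7th: Db
- major 9th: F
- perfect 11th: Ab

Eb Gb Bb Db F Ab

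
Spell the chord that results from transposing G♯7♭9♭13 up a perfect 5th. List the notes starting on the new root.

D#, F##, A#, C#, E, B

G# up a perfect 5th → D#. New chord: D# dominant seventh flat nine flat thirteen.
root → D#
3rd (major 3rd) → F##
5th (perfect 5th) → A#
7th (minor 7th) → C#
9th (minor 9th) → E
13th (minor 13th) → B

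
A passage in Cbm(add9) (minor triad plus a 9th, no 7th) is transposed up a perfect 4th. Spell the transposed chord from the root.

Fb, Abb, Cb, Gb

Transposed root: Cb → Fb (perfect 4th up). So we spell Fb minor added-ninth:
Fb — root
Abb — minor 3rd
Cb — perfect 5th
Gb — major 9th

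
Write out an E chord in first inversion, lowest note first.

G#, B, E

E = E–G#–B; first inversion → third (G#) lowest.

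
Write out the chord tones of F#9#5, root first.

Root F#, quality dominant ninth sharp five:
root → F#
3rd (major 3rd) → A#
5th (augmented 5th) → C##
7th (minor 7th) → E
9th (major 9th) → G#

F#, A#, C##, E, G#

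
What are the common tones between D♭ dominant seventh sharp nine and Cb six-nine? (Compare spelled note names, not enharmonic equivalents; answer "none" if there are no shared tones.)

D♭ dominant seventh sharp nine: D-flat F A-flat C-flat E
Cb six-nine: C-flat E-flat G-flat A-flat D-flat
Common to both → D-flat, A-flat, C-flat.

D-flat A-flat C-flat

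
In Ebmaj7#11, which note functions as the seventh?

D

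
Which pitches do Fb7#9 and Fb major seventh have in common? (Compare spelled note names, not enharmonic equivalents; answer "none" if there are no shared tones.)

Fb7#9: Fb Ab Cb Ebb G
Fb major seventh: Fb Ab Cb Eb
Common to both → Fb, Ab, Cb.

Fb, Ab, Cb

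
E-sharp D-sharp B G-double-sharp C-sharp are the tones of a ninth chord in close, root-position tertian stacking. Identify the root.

C-sharp

Stacking in thirds gives C-sharp – E-sharp – G-double-sharp – B – D-sharp, so C-sharp is the root — C-sharp dominant ninth sharp five.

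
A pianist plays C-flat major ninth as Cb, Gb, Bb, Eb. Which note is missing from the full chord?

Db

The full C-flat major ninth chord is Cb, Eb, Gb, Bb, Db.
Comparing with the voicing, the major 9th (9th) — Db — is absent.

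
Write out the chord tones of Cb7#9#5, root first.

Cb  Eb  G  Bbb  D

Root Cb, quality dominant seventh sharp nine sharp five:
- root: Cb
- major 3rd: Eb
- augmented 5th: G
- minor 7th: Bbb
- augmented 9th: D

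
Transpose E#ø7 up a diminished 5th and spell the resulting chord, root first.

B D F A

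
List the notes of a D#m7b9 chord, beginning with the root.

D♯  F♯  A♯  C♯  E

D#m7b9 is a minor seventh flat nine built on D♯.
root → D♯
3rd (minor 3rd) → F♯
5th (perfect 5th) → A♯
7th (minor 7th) → C♯
9th (minor 9th) → E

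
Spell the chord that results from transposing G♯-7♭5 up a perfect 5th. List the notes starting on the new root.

D#  F#  A  C#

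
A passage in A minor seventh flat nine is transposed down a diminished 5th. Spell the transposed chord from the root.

D-sharp – F-sharp – A-sharp – C-sharp – E

Transposed root: A → D-sharp (diminished 5th down). So we spell D-sharp minor seventh flat nine:
- root: D-sharp
- minor 3rd: F-sharp
- perfect 5th: A-sharp
- minor 7th: C-sharp
- minor 9th: E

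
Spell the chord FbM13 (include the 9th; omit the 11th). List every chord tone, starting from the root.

Fb, Ab, Cb, Eb, Gb, Db

Root Fb, quality major thirteenth:
root → Fb
3rd (major 3rd) → Ab
5th (perfect 5th) → Cb
7th (major 7th) → Eb
9th (major 9th) → Gb
13th (major 13th) → Db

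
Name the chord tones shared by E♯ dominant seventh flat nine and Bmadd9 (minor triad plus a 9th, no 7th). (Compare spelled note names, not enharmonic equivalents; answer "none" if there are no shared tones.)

E♯ dominant seventh flat nine = E#, G##, B#, D#, F#.
Bmadd9 = B, D, F#, C#.
Shared: F#.

F#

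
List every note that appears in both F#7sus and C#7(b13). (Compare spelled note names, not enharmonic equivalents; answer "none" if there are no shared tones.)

B  C#

F#7sus: F# B C# E
C#7(b13): C# E# G# B A
Common to both → B, C#.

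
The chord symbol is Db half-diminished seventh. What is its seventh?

Cb

Root of Db half-diminished seventh = Db. The 7th is a minor 7th: Db up a minor 7th → Cb.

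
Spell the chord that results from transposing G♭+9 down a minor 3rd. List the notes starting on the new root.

Eb  G  B  Db  F

Gb down a minor 3rd → Eb. New chord: Eb dominant ninth sharp five.
Root: Eb
Major 3rd (3rd): G
Augmented 5th (5th): B
Minor 7th (7th): Db
Major 9th (9th): F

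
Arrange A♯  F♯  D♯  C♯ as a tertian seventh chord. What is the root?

D♯

Stacking in thirds gives D♯ – F♯ – A♯ – C♯, so D♯ is the root — D♯ minor seventh.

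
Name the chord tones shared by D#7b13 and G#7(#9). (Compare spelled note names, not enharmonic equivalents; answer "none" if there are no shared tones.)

D♯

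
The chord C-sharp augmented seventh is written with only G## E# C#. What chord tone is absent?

The full C-sharp augmented seventh chord is C#, E#, G##, B.
Comparing with the voicing, the minor 7th (7th) — B — is absent.

B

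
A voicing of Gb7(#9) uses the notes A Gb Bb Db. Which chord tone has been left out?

Fb

The full Gb7(#9) chord is Gb, Bb, Db, Fb, A.
Comparing with the voicing, the minor 7th (7th) — Fb — is absent.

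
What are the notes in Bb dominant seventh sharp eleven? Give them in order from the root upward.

B♭ – D – F – A♭ – E

Root B♭, quality dominant seventh sharp eleven:
- root: B♭
- major 3rd: D
- perfect 5th: F
- minor 7th: A♭
- augmented 11th: E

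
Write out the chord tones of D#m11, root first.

D#m11: minor eleventh on D#.
- root: D#
- minor 3rd: F#
- perfect 5th: A#
- minor 7th: C#
- major 9th: E#
- perfect 11th: G#

D#, F#, A#, C#, E#, G#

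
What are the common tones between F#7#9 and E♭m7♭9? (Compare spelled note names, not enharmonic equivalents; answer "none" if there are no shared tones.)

F#7#9: F# A# C# E G##
E♭m7♭9: Eb Gb Bb Db Fb
Common to both → none.

none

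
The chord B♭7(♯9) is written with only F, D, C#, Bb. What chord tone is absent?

Ab

The full B♭7(♯9) chord is Bb, D, F, Ab, C#.
Comparing with the voicing, the minor 7th (7th) — Ab — is absent.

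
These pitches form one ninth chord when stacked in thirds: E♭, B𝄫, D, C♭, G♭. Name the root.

C♭

Arranged so that each adjacent pair is a third by letter name: C♭ – E♭ – G♭ – B𝄫 – D.
The bottom of that stack, C♭, is the root (this is C♭ dominant seventh sharp nine).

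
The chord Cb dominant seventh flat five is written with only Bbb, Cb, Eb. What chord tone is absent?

The full Cb dominant seventh flat five chord is Cb, Eb, Gbb, Bbb.
Comparing with the voicing, the diminished 5th (5th) — Gbb — is absent.

Gbb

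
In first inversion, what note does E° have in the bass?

E° in root position is E–G–Bb.
First inversion places the third in the bass, which is G.

G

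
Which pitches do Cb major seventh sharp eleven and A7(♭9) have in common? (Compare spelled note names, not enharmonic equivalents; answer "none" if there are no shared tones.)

Cb major seventh sharp eleven: Cb Eb Gb Bb F
A7(♭9): A C# E G Bb
Common to both → Bb.

Bb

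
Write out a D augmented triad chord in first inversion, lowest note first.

F-sharp A-sharp D

D augmented triad = D–F-sharp–A-sharp; first inversion → third (F-sharp) lowest.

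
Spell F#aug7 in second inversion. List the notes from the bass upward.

C## – E – F# – A#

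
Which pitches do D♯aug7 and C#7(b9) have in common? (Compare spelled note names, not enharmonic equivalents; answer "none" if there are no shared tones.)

D♯aug7: D# F## A## C#
C#7(b9): C# E# G# B D
Common to both → C#.

C#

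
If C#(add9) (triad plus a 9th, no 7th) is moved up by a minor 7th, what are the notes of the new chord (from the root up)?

B  D#  F#  C#

C# up a minor 7th → B. New chord: B added-ninth.
root → B
3rd (major 3rd) → D#
5th (perfect 5th) → F#
9th (major 9th) → C#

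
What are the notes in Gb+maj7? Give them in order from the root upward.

Gb+maj7: augmented major seventh on Gb.
Root: Gb
Major 3rd (3rd): Bb
Augmented 5th (5th): D
Major 7th (7th): F

Gb, Bb, D, F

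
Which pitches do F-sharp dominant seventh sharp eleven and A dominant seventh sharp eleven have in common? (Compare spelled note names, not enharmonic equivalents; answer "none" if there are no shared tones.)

C-sharp E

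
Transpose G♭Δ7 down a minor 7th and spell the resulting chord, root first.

A♭ C E♭ G

Transposed root: G♭ → A♭ (minor 7th down). So we spell A♭ major seventh:
root → A♭
3rd (major 3rd) → C
5th (perfect 5th) → E♭
7th (major 7th) → G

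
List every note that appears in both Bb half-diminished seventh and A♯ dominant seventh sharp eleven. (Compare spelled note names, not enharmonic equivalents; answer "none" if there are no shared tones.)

none

Bb half-diminished seventh: B-flat D-flat F-flat A-flat
A♯ dominant seventh sharp eleven: A-sharp C-double-sharp E-sharp G-sharp D-double-sharp
Common to both → none.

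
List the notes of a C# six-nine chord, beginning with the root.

C# six-nine is a six-nine built on C#.
C# — root
E# — major 3rd
G# — perfect 5th
A# — major 6th
D# — major 9th

C# E# G# A# D#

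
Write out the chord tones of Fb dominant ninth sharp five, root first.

F♭, A♭, C, E𝄫, G♭

Root F♭, quality dominant ninth sharp five:
- root: F♭
- major 3rd: A♭
- augmented 5th: C
- minor 7th: E𝄫
- major 9th: G♭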